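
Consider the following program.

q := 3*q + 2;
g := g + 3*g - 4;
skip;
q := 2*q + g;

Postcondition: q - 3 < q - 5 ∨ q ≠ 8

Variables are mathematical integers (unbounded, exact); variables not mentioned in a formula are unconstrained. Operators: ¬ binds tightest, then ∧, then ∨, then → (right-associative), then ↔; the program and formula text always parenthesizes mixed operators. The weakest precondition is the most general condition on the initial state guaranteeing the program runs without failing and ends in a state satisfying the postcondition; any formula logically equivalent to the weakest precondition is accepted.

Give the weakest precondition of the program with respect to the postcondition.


Working backward. After the program, the postcondition q - 3 < q - 5 ∨ q ≠ 8 must hold; in canonical form it is q ≠ 8.
Before q := 2*q + g: g + 2*q ≠ 8
Before skip: g + 2*q ≠ 8
Before g := g + 3*g - 4: 4*g + 2*q ≠ 12
Before q := 3*q + 2: 4*g + 6*q ≠ 8
Answer: WP = 4*g + 6*q ≠ 8


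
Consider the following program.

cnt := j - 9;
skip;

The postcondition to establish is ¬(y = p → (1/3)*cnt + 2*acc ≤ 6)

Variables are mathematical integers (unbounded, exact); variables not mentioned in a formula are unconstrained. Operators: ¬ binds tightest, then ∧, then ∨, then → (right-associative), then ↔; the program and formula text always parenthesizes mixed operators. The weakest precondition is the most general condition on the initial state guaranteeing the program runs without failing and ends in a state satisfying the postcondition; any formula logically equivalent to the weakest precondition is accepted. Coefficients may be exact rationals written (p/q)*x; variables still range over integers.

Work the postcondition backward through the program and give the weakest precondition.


Working backward. After the program, the postcondition ¬(y = p → (1/3)*cnt + 2*acc ≤ 6) must hold; in canonical form it is ¬(y = p → 2*acc + (1/3)*cnt ≤ 6).
Before skip: ¬(y = p → 2*acc + (1/3)*cnt ≤ 6)
Before cnt := j - 9: ¬(y = p → 2*acc + (1/3)*j ≤ 9)
Answer: WP = ¬(y = p → 2*acc + (1/3)*j ≤ 9)


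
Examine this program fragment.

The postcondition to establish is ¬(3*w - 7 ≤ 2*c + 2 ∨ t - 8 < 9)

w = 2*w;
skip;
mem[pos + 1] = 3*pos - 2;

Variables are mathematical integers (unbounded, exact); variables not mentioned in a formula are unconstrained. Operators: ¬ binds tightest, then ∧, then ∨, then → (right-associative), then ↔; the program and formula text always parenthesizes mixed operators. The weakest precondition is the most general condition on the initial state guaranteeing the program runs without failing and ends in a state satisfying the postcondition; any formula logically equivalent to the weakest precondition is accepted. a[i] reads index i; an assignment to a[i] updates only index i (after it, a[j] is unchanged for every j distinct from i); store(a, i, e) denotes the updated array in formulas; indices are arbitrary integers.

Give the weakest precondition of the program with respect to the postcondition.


Working backward. After the program, the postcondition ¬(3*w - 7 ≤ 2*c + 2 ∨ t - 8 < 9) must hold; in canonical form it is ¬(3*w ≤ 2*c + 9 ∨ t < 17).
Before mem[pos + 1] := 3*pos - 2: ¬(3*w ≤ 2*c + 9 ∨ t < 17)
Before skip: ¬(3*w ≤ 2*c + 9 ∨ t < 17)
Before w := 2*w: ¬(6*w ≤ 2*c + 9 ∨ t < 17)
Answer: WP = ¬(6*w ≤ 2*c + 9 ∨ t < 17)


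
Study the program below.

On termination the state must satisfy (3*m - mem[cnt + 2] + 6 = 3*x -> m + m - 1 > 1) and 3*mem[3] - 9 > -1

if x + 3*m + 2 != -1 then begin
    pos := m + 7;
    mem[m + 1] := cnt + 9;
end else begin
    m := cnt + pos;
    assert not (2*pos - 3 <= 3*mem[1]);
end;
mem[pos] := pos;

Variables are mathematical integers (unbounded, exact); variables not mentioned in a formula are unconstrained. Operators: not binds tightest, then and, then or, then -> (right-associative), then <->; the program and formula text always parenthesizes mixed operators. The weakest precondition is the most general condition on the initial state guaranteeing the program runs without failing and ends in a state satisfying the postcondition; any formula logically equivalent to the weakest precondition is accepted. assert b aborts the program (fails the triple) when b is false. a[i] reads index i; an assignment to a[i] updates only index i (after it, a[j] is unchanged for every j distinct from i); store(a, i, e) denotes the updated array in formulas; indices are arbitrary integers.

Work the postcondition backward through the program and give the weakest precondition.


Working backward. After the program, the postcondition (3*m - mem[cnt + 2] + 6 = 3*x -> m + m - 1 > 1) and 3*mem[3] - 9 > -1 must hold; in canonical form it is (3*m = mem[cnt + 2] + 3*x - 6 -> 2*m > 2) and 3*mem[3] > 8.
Before mem[pos] := pos: (3*m = store(mem, pos, pos)[cnt + 2] + 3*x - 6 -> 2*m > 2) and 3*store(mem, pos, pos)[3] > 8
Then branch requires (3*m = store(store(mem, m + 1, cnt + 9), m + 7, m + 7)[cnt + 2] + 3*x - 6 -> 2*m > 2) and 3*store(store(mem, m + 1, cnt + 9), m + 7, m + 7)[3] > 8; else branch requires (not (2*pos <= 3*mem[1] + 3)) and (3*cnt + 3*pos = store(mem, pos, pos)[cnt + 2] + 3*x - 6 -> 2*cnt + 2*pos > 2) and 3*store(mem, pos, pos)[3] > 8.
Before the if: (3*m + x != -3 -> ((3*m = store(store(mem, m + 1, cnt + 9), m + 7, m + 7)[cnt + 2] + 3*x - 6 -> 2*m > 2) and 3*store(store(mem, m + 1, cnt + 9), m + 7, m + 7)[3] > 8)) and ((not (3*m + x != -3)) -> ((not (2*pos <= 3*mem[1] + 3)) and (3*cnt + 3*pos = store(mem, pos, pos)[cnt + 2] + 3*x - 6 -> 2*cnt + 2*pos > 2) and 3*store(mem, pos, pos)[3] > 8))
Answer: WP = (3*m + x != -3 -> ((3*m = store(store(mem, m + 1, cnt + 9), m + 7, m + 7)[cnt + 2] + 3*x - 6 -> 2*m > 2) and 3*store(store(mem, m + 1, cnt + 9), m + 7, m + 7)[3] > 8)) and ((not (3*m + x != -3)) -> ((not (2*pos <= 3*mem[1] + 3)) and (3*cnt + 3*pos = store(mem, pos, pos)[cnt + 2] + 3*x - 6 -> 2*cnt + 2*pos > 2) and 3*store(mem, pos, pos)[3] > 8))


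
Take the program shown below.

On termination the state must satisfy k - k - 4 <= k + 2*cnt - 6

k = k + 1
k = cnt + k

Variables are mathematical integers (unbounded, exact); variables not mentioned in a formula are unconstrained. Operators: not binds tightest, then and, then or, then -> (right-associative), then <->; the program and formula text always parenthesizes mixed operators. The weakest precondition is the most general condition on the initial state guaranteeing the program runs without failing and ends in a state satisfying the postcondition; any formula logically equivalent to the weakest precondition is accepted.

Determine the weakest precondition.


Working backward. After the program, the postcondition k - k - 4 <= k + 2*cnt - 6 must hold; in canonical form it is 2*cnt + k >= 2.
Before k := cnt + k: 3*cnt + k >= 2
Before k := k + 1: 3*cnt + k >= 1
Answer: WP = 3*cnt + k >= 1


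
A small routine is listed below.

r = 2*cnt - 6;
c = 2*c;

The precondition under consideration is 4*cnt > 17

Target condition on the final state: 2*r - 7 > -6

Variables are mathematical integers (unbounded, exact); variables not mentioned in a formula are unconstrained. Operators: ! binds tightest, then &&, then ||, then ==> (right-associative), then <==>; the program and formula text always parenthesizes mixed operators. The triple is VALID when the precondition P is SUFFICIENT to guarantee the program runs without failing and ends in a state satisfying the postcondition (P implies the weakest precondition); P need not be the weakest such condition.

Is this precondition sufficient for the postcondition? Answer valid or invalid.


Working backward. After the program, the postcondition 2*r - 7 > -6 must hold; in canonical form it is 2*r > 1.
Before c := 2*c: 2*r > 1
Before r := 2*cnt - 6: 4*cnt > 13
The weakest precondition is 4*cnt > 13.
Check whether 4*cnt > 17 implies it.
Every state satisfying the precondition satisfies the weakest precondition: the implication holds.
Answer: valid


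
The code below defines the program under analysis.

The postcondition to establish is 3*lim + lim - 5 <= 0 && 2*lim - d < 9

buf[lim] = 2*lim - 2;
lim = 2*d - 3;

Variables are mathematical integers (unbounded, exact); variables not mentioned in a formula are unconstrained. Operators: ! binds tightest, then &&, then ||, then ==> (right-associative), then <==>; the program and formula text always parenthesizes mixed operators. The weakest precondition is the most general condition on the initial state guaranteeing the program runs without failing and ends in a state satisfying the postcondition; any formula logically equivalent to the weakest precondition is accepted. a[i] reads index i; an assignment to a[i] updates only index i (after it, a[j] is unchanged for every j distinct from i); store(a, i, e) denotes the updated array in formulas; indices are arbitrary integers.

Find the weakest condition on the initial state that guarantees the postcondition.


Working backward. After the program, the postcondition 3*lim + lim - 5 <= 0 && 2*lim - d < 9 must hold; in canonical form it is 4*lim <= 5 && 2*lim < d + 9.
Before lim := 2*d - 3: 8*d <= 17 && 3*d < 15
Before buf[lim] := 2*lim - 2: 8*d <= 17 && 3*d < 15
Answer: WP = 8*d <= 17 && 3*d < 15


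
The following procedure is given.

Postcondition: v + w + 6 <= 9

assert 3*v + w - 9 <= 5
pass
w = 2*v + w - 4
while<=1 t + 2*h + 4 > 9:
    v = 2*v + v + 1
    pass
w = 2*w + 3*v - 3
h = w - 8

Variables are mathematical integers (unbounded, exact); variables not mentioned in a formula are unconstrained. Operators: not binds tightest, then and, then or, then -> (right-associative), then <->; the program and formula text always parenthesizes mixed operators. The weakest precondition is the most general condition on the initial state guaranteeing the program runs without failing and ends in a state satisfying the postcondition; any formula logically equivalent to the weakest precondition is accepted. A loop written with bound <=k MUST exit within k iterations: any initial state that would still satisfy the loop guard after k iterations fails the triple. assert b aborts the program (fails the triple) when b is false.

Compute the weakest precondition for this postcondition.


Working backward. After the program, the postcondition v + w + 6 <= 9 must hold; in canonical form it is v + w <= 3.
Before h := w - 8: v + w <= 3
Before w := 2*w + 3*v - 3: 4*v + 2*w <= 6
Before the loop (bound <=1), unroll the exhaustion recursion (WP_0 = exit-now case; WP_j = one more guarded iteration, up to j = 1):
  WP_0: (not (2*h + t > 5)) and 4*v + 2*w <= 6
  WP_1: (2*h + t > 5 -> ((not (2*h + t > 5)) and 12*v + 2*w <= 2)) and ((not (2*h + t > 5)) -> 4*v + 2*w <= 6)
So before the loop: (2*h + t > 5 -> ((not (2*h + t > 5)) and 12*v + 2*w <= 2)) and ((not (2*h + t > 5)) -> 4*v + 2*w <= 6)
Before w := 2*v + w - 4: (2*h + t > 5 -> ((not (2*h + t > 5)) and 16*v + 2*w <= 10)) and ((not (2*h + t > 5)) -> 8*v + 2*w <= 14)
Before skip: (2*h + t > 5 -> ((not (2*h + t > 5)) and 16*v + 2*w <= 10)) and ((not (2*h + t > 5)) -> 8*v + 2*w <= 14)
Before assert 3*v + w - 9 <= 5: 3*v + w <= 14 and (2*h + t > 5 -> ((not (2*h + t > 5)) and 16*v + 2*w <= 10)) and ((not (2*h + t > 5)) -> 8*v + 2*w <= 14)
Answer: WP = 3*v + w <= 14 and (2*h + t > 5 -> ((not (2*h + t > 5)) and 16*v + 2*w <= 10)) and ((not (2*h + t > 5)) -> 8*v + 2*w <= 14)


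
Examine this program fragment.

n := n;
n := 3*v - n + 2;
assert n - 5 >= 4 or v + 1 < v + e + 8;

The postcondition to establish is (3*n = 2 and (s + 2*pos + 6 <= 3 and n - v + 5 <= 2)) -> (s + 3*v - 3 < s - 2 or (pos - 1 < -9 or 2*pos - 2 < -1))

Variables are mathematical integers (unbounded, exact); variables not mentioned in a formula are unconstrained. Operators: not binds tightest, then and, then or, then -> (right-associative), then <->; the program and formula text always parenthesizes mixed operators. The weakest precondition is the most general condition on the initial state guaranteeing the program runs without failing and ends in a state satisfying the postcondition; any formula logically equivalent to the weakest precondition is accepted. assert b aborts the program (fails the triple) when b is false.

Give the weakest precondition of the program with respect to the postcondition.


Working backward. After the program, the postcondition (3*n = 2 and (s + 2*pos + 6 <= 3 and n - v + 5 <= 2)) -> (s + 3*v - 3 < s - 2 or (pos - 1 < -9 or 2*pos - 2 < -1)) must hold; in canonical form it is (3*n = 2 and 2*pos + s <= -3 and n <= v - 3) -> (3*v < 1 or pos < -8 or 2*pos < 1).
Before assert n - 5 >= 4 or v + 1 < v + e + 8: (n >= 9 or e > -7) and ((3*n = 2 and 2*pos + s <= -3 and n <= v - 3) -> (3*v < 1 or pos < -8 or 2*pos < 1))
Before n := 3*v - n + 2: (3*v >= n + 7 or e > -7) and ((9*v = 3*n - 4 and 2*pos + s <= -3 and 2*v <= n - 5) -> (3*v < 1 or pos < -8 or 2*pos < 1))
Before n := n: (3*v >= n + 7 or e > -7) and ((9*v = 3*n - 4 and 2*pos + s <= -3 and 2*v <= n - 5) -> (3*v < 1 or pos < -8 or 2*pos < 1))
Answer: WP = (3*v >= n + 7 or e > -7) and ((9*v = 3*n - 4 and 2*pos + s <= -3 and 2*v <= n - 5) -> (3*v < 1 or pos < -8 or 2*pos < 1))


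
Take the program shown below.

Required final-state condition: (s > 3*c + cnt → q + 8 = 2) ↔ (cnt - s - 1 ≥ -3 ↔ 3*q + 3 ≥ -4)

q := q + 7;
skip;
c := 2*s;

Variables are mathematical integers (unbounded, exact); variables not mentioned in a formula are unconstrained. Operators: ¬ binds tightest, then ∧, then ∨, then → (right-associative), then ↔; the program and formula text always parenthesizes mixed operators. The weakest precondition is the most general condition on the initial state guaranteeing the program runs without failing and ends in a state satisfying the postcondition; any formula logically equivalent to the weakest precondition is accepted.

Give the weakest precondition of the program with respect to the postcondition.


Working backward. After the program, the postcondition (s > 3*c + cnt → q + 8 = 2) ↔ (cnt - s - 1 ≥ -3 ↔ 3*q + 3 ≥ -4) must hold; in canonical form it is (s > 3*c + cnt → q = -6) ↔ (cnt ≥ s - 2 ↔ 3*q ≥ -7).
Before c := 2*s: (cnt + 5*s < 0 → q = -6) ↔ (cnt ≥ s - 2 ↔ 3*q ≥ -7)
Before skip: (cnt + 5*s < 0 → q = -6) ↔ (cnt ≥ s - 2 ↔ 3*q ≥ -7)
Before q := q + 7: (cnt + 5*s < 0 → q = -13) ↔ (cnt ≥ s - 2 ↔ 3*q ≥ -28)
Answer: WP = (cnt + 5*s < 0 → q = -13) ↔ (cnt ≥ s - 2 ↔ 3*q ≥ -28)


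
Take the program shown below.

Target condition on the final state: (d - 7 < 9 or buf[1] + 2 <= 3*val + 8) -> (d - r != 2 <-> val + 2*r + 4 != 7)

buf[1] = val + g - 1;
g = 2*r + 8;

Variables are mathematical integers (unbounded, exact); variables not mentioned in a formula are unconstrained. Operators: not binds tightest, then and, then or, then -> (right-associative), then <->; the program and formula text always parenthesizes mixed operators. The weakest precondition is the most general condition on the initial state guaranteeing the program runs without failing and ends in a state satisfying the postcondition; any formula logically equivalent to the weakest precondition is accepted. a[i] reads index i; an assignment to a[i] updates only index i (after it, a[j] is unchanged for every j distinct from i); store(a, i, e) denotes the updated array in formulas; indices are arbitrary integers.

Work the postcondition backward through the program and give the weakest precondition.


Working backward. After the program, the postcondition (d - 7 < 9 or buf[1] + 2 <= 3*val + 8) -> (d - r != 2 <-> val + 2*r + 4 != 7) must hold; in canonical form it is (d < 16 or buf[1] <= 3*val + 6) -> (d != r + 2 <-> 2*r + val != 3).
Before g := 2*r + 8: (d < 16 or buf[1] <= 3*val + 6) -> (d != r + 2 <-> 2*r + val != 3)
Before buf[1] := val + g - 1: (d < 16 or g <= 2*val + 7) -> (d != r + 2 <-> 2*r + val != 3)
Answer: WP = (d < 16 or g <= 2*val + 7) -> (d != r + 2 <-> 2*r + val != 3)


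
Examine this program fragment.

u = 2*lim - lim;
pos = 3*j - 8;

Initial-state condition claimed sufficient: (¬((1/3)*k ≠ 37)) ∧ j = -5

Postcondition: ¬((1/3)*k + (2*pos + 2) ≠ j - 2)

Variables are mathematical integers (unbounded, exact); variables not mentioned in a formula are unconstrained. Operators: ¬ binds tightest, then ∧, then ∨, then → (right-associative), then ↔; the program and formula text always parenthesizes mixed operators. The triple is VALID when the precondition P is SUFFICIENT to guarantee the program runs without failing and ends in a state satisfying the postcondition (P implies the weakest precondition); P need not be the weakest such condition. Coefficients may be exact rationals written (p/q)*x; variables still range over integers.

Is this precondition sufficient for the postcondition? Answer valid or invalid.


Working backward. After the program, the postcondition ¬((1/3)*k + (2*pos + 2) ≠ j - 2) must hold; in canonical form it is ¬((1/3)*k + 2*pos ≠ j - 4).
Before pos := 3*j - 8: ¬(5*j + (1/3)*k ≠ 12)
Before u := 2*lim - lim: ¬(5*j + (1/3)*k ≠ 12)
The weakest precondition is ¬(5*j + (1/3)*k ≠ 12).
Check whether (¬((1/3)*k ≠ 37)) ∧ j = -5 implies it.
Every state satisfying the precondition satisfies the weakest precondition: the implication holds.
Answer: valid


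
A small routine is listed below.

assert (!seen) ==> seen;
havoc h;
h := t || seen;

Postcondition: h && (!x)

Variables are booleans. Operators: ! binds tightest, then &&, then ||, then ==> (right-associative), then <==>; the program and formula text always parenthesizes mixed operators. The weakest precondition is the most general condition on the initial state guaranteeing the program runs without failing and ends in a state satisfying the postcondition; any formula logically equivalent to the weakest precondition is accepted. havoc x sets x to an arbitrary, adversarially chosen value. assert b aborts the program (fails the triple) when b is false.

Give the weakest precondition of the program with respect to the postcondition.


Working backward. After the program, h && (!x) must hold.
Before h := t || seen: (t || seen) && (!x)
Before havoc h: (t || seen) && (!x)
Before assert (!seen) ==> seen: ((!seen) ==> seen) && (t || seen) && (!x)
Answer: WP = ((!seen) ==> seen) && (t || seen) && (!x)


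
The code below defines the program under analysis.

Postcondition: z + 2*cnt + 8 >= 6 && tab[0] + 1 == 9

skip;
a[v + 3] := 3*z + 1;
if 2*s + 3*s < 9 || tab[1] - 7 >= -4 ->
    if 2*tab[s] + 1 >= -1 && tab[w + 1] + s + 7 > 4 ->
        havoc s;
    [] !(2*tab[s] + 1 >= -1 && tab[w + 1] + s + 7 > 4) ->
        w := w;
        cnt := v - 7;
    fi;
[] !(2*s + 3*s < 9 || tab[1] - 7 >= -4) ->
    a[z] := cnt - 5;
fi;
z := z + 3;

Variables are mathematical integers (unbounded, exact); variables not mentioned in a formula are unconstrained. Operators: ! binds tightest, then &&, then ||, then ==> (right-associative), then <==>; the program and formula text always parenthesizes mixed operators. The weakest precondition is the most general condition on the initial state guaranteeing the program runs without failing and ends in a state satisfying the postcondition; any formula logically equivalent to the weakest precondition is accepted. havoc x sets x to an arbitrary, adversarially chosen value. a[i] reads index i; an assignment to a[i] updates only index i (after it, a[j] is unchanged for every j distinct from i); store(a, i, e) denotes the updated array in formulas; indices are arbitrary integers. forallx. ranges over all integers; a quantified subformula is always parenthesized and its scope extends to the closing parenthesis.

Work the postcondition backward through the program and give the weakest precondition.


Working backward. After the program, the postcondition z + 2*cnt + 8 >= 6 && tab[0] + 1 == 9 must hold; in canonical form it is 2*cnt + z >= -2 && tab[0] == 8.
Before z := z + 3: 2*cnt + z >= -5 && tab[0] == 8
Then branch requires ((2*tab[s] >= -2 && tab[w + 1] + s > -3) ==> (2*cnt + z >= -5 && tab[0] == 8)) && ((!(2*tab[s] >= -2 && tab[w + 1] + s > -3)) ==> (2*v + z >= 9 && tab[0] == 8)); else branch requires 2*cnt + z >= -5 && tab[0] == 8.
Before the if: ((5*s < 9 || tab[1] >= 3) ==> (((2*tab[s] >= -2 && tab[w + 1] + s > -3) ==> (2*cnt + z >= -5 && tab[0] == 8)) && ((!(2*tab[s] >= -2 && tab[w + 1] + s > -3)) ==> (2*v + z >= 9 && tab[0] == 8)))) && ((!(5*s < 9 || tab[1] >= 3)) ==> (2*cnt + z >= -5 && tab[0] == 8))
Before a[v + 3] := 3*z + 1: ((5*s < 9 || tab[1] >= 3) ==> (((2*tab[s] >= -2 && tab[w + 1] + s > -3) ==> (2*cnt + z >= -5 && tab[0] == 8)) && ((!(2*tab[s] >= -2 && tab[w + 1] + s > -3)) ==> (2*v + z >= 9 && tab[0] == 8)))) && ((!(5*s < 9 || tab[1] >= 3)) ==> (2*cnt + z >= -5 && tab[0] == 8))
Before skip: ((5*s < 9 || tab[1] >= 3) ==> (((2*tab[s] >= -2 && tab[w + 1] + s > -3) ==> (2*cnt + z >= -5 && tab[0] == 8)) && ((!(2*tab[s] >= -2 && tab[w + 1] + s > -3)) ==> (2*v + z >= 9 && tab[0] == 8)))) && ((!(5*s < 9 || tab[1] >= 3)) ==> (2*cnt + z >= -5 && tab[0] == 8))
Answer: WP = ((5*s < 9 || tab[1] >= 3) ==> (((2*tab[s] >= -2 && tab[w + 1] + s > -3) ==> (2*cnt + z >= -5 && tab[0] == 8)) && ((!(2*tab[s] >= -2 && tab[w + 1] + s > -3)) ==> (2*v + z >= 9 && tab[0] == 8)))) && ((!(5*s < 9 || tab[1] >= 3)) ==> (2*cnt + z >= -5 && tab[0] == 8))


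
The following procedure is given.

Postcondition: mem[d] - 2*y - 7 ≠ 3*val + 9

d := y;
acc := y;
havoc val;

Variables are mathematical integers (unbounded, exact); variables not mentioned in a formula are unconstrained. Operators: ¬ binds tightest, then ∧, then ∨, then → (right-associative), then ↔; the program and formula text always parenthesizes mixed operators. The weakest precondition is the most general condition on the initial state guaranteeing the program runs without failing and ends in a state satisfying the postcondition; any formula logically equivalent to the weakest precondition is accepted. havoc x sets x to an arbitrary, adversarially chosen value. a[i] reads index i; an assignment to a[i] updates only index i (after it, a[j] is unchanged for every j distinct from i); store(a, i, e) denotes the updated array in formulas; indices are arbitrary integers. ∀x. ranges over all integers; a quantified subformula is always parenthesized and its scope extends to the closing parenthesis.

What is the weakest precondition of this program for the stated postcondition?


Working backward. After the program, the postcondition mem[d] - 2*y - 7 ≠ 3*val + 9 must hold; in canonical form it is mem[d] ≠ 3*val + 2*y + 16.
Before havoc val: ∀val_1. mem[d] ≠ 3*val_1 + 2*y + 16
Before acc := y: ∀val_1. mem[d] ≠ 3*val_1 + 2*y + 16
Before d := y: ∀val_1. mem[y] ≠ 3*val_1 + 2*y + 16
Answer: WP = ∀val_1. mem[y] ≠ 3*val_1 + 2*y + 16


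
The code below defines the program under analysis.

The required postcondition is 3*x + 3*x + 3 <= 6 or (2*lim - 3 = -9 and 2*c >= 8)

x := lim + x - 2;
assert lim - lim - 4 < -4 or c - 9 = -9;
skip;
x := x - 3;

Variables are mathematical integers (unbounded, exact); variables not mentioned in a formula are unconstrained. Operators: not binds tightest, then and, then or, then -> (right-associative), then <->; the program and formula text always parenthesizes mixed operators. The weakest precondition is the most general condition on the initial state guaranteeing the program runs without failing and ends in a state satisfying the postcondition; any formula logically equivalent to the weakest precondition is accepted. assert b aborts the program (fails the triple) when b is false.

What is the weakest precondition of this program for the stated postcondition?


Working backward. After the program, the postcondition 3*x + 3*x + 3 <= 6 or (2*lim - 3 = -9 and 2*c >= 8) must hold; in canonical form it is 6*x <= 3 or (2*lim = -6 and 2*c >= 8).
Before x := x - 3: 6*x <= 21 or (2*lim = -6 and 2*c >= 8)
Before skip: 6*x <= 21 or (2*lim = -6 and 2*c >= 8)
Before assert lim - lim - 4 < -4 or c - 9 = -9: c = 0 and (6*x <= 21 or (2*lim = -6 and 2*c >= 8))
Before x := lim + x - 2: c = 0 and (6*lim + 6*x <= 33 or (2*lim = -6 and 2*c >= 8))
Answer: WP = c = 0 and (6*lim + 6*x <= 33 or (2*lim = -6 and 2*c >= 8))


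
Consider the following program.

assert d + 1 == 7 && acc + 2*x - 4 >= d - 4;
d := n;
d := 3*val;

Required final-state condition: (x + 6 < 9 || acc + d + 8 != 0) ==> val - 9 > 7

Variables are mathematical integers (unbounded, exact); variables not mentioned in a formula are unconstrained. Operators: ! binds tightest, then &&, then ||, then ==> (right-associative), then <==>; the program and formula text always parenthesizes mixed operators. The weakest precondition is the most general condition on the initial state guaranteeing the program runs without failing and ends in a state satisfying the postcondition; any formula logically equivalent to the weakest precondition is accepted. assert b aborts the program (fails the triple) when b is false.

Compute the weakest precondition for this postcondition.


Working backward. After the program, the postcondition (x + 6 < 9 || acc + d + 8 != 0) ==> val - 9 > 7 must hold; in canonical form it is (x < 3 || acc + d != -8) ==> val > 16.
Before d := 3*val: (x < 3 || acc + 3*val != -8) ==> val > 16
Before d := n: (x < 3 || acc + 3*val != -8) ==> val > 16
Before assert d + 1 == 7 && acc + 2*x - 4 >= d - 4: d == 6 && acc + 2*x >= d && ((x < 3 || acc + 3*val != -8) ==> val > 16)
Answer: WP = d == 6 && acc + 2*x >= d && ((x < 3 || acc + 3*val != -8) ==> val > 16)


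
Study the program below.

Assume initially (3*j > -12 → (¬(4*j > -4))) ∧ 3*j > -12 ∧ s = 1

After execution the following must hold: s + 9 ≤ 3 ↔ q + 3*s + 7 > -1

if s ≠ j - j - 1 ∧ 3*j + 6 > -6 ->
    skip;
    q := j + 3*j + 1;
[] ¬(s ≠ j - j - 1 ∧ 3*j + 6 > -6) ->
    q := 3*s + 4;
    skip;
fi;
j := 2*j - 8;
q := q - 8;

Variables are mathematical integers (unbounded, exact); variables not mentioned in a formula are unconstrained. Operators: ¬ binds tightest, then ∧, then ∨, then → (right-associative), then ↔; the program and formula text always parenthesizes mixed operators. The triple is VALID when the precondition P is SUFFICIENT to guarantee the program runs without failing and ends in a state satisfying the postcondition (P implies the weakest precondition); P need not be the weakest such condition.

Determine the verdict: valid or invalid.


Working backward. After the program, the postcondition s + 9 ≤ 3 ↔ q + 3*s + 7 > -1 must hold; in canonical form it is s ≤ -6 ↔ q + 3*s > -8.
Before q := q - 8: s ≤ -6 ↔ q + 3*s > 0
Before j := 2*j - 8: s ≤ -6 ↔ q + 3*s > 0
Then branch requires s ≤ -6 ↔ 4*j + 3*s > -1; else branch requires s ≤ -6 ↔ 6*s > -4.
Before the if: ((s ≠ -1 ∧ 3*j > -12) → (s ≤ -6 ↔ 4*j + 3*s > -1)) ∧ ((¬(s ≠ -1 ∧ 3*j > -12)) → (s ≤ -6 ↔ 6*s > -4))
The weakest precondition is ((s ≠ -1 ∧ 3*j > -12) → (s ≤ -6 ↔ 4*j + 3*s > -1)) ∧ ((¬(s ≠ -1 ∧ 3*j > -12)) → (s ≤ -6 ↔ 6*s > -4)).
Check whether (3*j > -12 → (¬(4*j > -4))) ∧ 3*j > -12 ∧ s = 1 implies it.
Every state satisfying the precondition satisfies the weakest precondition: the implication holds.
Answer: valid


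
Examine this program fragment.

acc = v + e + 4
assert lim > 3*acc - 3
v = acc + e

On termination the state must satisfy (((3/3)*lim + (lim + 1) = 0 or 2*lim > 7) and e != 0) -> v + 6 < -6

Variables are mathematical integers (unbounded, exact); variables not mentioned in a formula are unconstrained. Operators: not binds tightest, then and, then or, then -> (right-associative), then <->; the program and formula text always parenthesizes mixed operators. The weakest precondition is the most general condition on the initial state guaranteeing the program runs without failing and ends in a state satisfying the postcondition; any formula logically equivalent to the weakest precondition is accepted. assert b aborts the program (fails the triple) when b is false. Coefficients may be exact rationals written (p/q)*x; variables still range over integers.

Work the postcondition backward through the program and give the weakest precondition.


Working backward. After the program, the postcondition (((3/3)*lim + (lim + 1) = 0 or 2*lim > 7) and e != 0) -> v + 6 < -6 must hold; in canonical form it is ((2*lim = -1 or 2*lim > 7) and e != 0) -> v < -12.
Before v := acc + e: ((2*lim = -1 or 2*lim > 7) and e != 0) -> acc + e < -12
Before assert lim > 3*acc - 3: lim > 3*acc - 3 and (((2*lim = -1 or 2*lim > 7) and e != 0) -> acc + e < -12)
Before acc := v + e + 4: lim > 3*e + 3*v + 9 and (((2*lim = -1 or 2*lim > 7) and e != 0) -> 2*e + v < -16)
Answer: WP = lim > 3*e + 3*v + 9 and (((2*lim = -1 or 2*lim > 7) and e != 0) -> 2*e + v < -16)


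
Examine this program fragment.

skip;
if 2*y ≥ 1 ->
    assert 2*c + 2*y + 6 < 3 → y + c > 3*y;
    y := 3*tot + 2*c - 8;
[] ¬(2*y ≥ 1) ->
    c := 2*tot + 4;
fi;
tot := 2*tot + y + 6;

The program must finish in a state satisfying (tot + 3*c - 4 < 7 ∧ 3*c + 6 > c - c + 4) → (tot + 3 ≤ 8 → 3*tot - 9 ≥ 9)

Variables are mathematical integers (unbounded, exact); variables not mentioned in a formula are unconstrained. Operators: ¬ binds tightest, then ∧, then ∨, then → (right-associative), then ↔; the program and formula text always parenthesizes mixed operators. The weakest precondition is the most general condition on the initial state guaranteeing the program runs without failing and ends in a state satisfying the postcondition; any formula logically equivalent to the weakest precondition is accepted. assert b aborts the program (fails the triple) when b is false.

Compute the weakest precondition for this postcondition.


Working backward. After the program, the postcondition (tot + 3*c - 4 < 7 ∧ 3*c + 6 > c - c + 4) → (tot + 3 ≤ 8 → 3*tot - 9 ≥ 9) must hold; in canonical form it is (3*c + tot < 11 ∧ 3*c > -2) → (tot ≤ 5 → 3*tot ≥ 18).
Before tot := 2*tot + y + 6: (3*c + 2*tot + y < 5 ∧ 3*c > -2) → (2*tot + y ≤ -1 → 6*tot + 3*y ≥ 0)
Then branch requires (2*c + 2*y < -3 → c > 2*y) ∧ ((5*c + 5*tot < 13 ∧ 3*c > -2) → (2*c + 5*tot ≤ 7 → 6*c + 15*tot ≥ 24)); else branch requires (8*tot + y < -7 ∧ 6*tot > -14) → (2*tot + y ≤ -1 → 6*tot + 3*y ≥ 0).
Before the if: (2*y ≥ 1 → ((2*c + 2*y < -3 → c > 2*y) ∧ ((5*c + 5*tot < 13 ∧ 3*c > -2) → (2*c + 5*tot ≤ 7 → 6*c + 15*tot ≥ 24)))) ∧ ((¬(2*y ≥ 1)) → ((8*tot + y < -7 ∧ 6*tot > -14) → (2*tot + y ≤ -1 → 6*tot + 3*y ≥ 0)))
Before skip: (2*y ≥ 1 → ((2*c + 2*y < -3 → c > 2*y) ∧ ((5*c + 5*tot < 13 ∧ 3*c > -2) → (2*c + 5*tot ≤ 7 → 6*c + 15*tot ≥ 24)))) ∧ ((¬(2*y ≥ 1)) → ((8*tot + y < -7 ∧ 6*tot > -14) → (2*tot + y ≤ -1 → 6*tot + 3*y ≥ 0)))
Answer: WP = (2*y ≥ 1 → ((2*c + 2*y < -3 → c > 2*y) ∧ ((5*c + 5*tot < 13 ∧ 3*c > -2) → (2*c + 5*tot ≤ 7 → 6*c + 15*tot ≥ 24)))) ∧ ((¬(2*y ≥ 1)) → ((8*tot + y < -7 ∧ 6*tot > -14) → (2*tot + y ≤ -1 → 6*tot + 3*y ≥ 0)))


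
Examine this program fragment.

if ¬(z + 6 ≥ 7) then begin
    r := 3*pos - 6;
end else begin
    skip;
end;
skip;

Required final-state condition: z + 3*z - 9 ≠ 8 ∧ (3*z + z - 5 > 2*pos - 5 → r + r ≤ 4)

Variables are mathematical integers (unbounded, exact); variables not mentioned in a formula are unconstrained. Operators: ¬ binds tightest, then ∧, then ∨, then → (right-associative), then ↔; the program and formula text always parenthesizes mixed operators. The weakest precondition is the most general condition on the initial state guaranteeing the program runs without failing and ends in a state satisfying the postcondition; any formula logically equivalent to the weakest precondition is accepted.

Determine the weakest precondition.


Working backward. After the program, the postcondition z + 3*z - 9 ≠ 8 ∧ (3*z + z - 5 > 2*pos - 5 → r + r ≤ 4) must hold; in canonical form it is 4*z ≠ 17 ∧ (4*z > 2*pos → 2*r ≤ 4).
Before skip: 4*z ≠ 17 ∧ (4*z > 2*pos → 2*r ≤ 4)
Then branch requires 4*z ≠ 17 ∧ (4*z > 2*pos → 6*pos ≤ 16); else branch requires 4*z ≠ 17 ∧ (4*z > 2*pos → 2*r ≤ 4).
Before the if: ((¬(z ≥ 1)) → (4*z ≠ 17 ∧ (4*z > 2*pos → 6*pos ≤ 16))) ∧ (z ≥ 1 → (4*z ≠ 17 ∧ (4*z > 2*pos → 2*r ≤ 4)))
Answer: WP = ((¬(z ≥ 1)) → (4*z ≠ 17 ∧ (4*z > 2*pos → 6*pos ≤ 16))) ∧ (z ≥ 1 → (4*z ≠ 17 ∧ (4*z > 2*pos → 2*r ≤ 4)))


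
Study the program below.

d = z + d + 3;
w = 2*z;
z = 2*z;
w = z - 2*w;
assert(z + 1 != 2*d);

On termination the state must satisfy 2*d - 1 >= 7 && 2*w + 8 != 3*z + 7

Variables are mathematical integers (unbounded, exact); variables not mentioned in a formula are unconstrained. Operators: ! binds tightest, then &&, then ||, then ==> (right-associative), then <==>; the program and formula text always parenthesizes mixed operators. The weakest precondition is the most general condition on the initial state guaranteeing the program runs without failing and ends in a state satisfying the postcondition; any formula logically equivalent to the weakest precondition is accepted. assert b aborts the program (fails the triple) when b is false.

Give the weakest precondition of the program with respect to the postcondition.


Working backward. After the program, the postcondition 2*d - 1 >= 7 && 2*w + 8 != 3*z + 7 must hold; in canonical form it is 2*d >= 8 && 2*w != 3*z - 1.
Before assert z + 1 != 2*d: z != 2*d - 1 && 2*d >= 8 && 2*w != 3*z - 1
Before w := z - 2*w: z != 2*d - 1 && 2*d >= 8 && 4*w + z != 1
Before z := 2*z: 2*z != 2*d - 1 && 2*d >= 8 && 4*w + 2*z != 1
Before w := 2*z: 2*z != 2*d - 1 && 2*d >= 8 && 10*z != 1
Before d := z + d + 3: 2*d != -5 && 2*d + 2*z >= 2 && 10*z != 1
Answer: WP = 2*d != -5 && 2*d + 2*z >= 2 && 10*z != 1


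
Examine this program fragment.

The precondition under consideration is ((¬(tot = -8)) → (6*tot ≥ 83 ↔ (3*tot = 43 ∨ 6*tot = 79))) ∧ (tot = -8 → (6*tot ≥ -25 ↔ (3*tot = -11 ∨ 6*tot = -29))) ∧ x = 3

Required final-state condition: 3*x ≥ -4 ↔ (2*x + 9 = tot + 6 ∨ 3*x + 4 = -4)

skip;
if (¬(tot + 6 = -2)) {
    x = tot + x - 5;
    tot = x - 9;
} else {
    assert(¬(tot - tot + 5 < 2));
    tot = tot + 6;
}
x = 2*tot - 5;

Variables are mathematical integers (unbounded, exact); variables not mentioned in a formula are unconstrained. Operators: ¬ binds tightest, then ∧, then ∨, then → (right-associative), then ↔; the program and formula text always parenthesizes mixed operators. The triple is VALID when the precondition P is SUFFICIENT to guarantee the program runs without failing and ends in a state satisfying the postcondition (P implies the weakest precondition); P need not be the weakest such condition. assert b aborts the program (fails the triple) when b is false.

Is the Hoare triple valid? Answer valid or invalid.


Working backward. After the program, the postcondition 3*x ≥ -4 ↔ (2*x + 9 = tot + 6 ∨ 3*x + 4 = -4) must hold; in canonical form it is 3*x ≥ -4 ↔ (2*x = tot - 3 ∨ 3*x = -8).
Before x := 2*tot - 5: 6*tot ≥ 11 ↔ (3*tot = 7 ∨ 6*tot = 7)
Then branch requires 6*tot + 6*x ≥ 95 ↔ (3*tot + 3*x = 49 ∨ 6*tot + 6*x = 91); else branch requires 6*tot ≥ -25 ↔ (3*tot = -11 ∨ 6*tot = -29).
Before the if: ((¬(tot = -8)) → (6*tot + 6*x ≥ 95 ↔ (3*tot + 3*x = 49 ∨ 6*tot + 6*x = 91))) ∧ (tot = -8 → (6*tot ≥ -25 ↔ (3*tot = -11 ∨ 6*tot = -29)))
Before skip: ((¬(tot = -8)) → (6*tot + 6*x ≥ 95 ↔ (3*tot + 3*x = 49 ∨ 6*tot + 6*x = 91))) ∧ (tot = -8 → (6*tot ≥ -25 ↔ (3*tot = -11 ∨ 6*tot = -29)))
The weakest precondition is ((¬(tot = -8)) → (6*tot + 6*x ≥ 95 ↔ (3*tot + 3*x = 49 ∨ 6*tot + 6*x = 91))) ∧ (tot = -8 → (6*tot ≥ -25 ↔ (3*tot = -11 ∨ 6*tot = -29))).
Check whether ((¬(tot = -8)) → (6*tot ≥ 83 ↔ (3*tot = 43 ∨ 6*tot = 79))) ∧ (tot = -8 → (6*tot ≥ -25 ↔ (3*tot = -11 ∨ 6*tot = -29))) ∧ x = 3 implies it.
Countermodel: at the initial state tot = 13, x = 3, the precondition holds but the weakest precondition fails.
Answer: invalid


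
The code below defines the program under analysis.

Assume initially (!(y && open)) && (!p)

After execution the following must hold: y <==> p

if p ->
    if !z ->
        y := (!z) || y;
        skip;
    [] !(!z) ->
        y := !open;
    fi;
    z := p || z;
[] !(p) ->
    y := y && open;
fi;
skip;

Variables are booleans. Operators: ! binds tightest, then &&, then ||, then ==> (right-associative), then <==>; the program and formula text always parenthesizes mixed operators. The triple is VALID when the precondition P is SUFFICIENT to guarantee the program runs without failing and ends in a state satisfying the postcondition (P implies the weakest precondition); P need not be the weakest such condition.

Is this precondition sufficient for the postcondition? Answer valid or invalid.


Working backward. After the program, y <==> p must hold.
Before skip: y <==> p
Then branch requires ((!z) ==> (((!z) || y) <==> p)) && (z ==> ((!open) <==> p)); else branch requires (y && open) <==> p.
Before the if: (p ==> (((!z) ==> (((!z) || y) <==> p)) && (z ==> ((!open) <==> p)))) && ((!p) ==> ((y && open) <==> p))
The weakest precondition is (p ==> (((!z) ==> (((!z) || y) <==> p)) && (z ==> ((!open) <==> p)))) && ((!p) ==> ((y && open) <==> p)).
Check whether (!(y && open)) && (!p) implies it.
Every state satisfying the precondition satisfies the weakest precondition: the implication holds.
Answer: valid


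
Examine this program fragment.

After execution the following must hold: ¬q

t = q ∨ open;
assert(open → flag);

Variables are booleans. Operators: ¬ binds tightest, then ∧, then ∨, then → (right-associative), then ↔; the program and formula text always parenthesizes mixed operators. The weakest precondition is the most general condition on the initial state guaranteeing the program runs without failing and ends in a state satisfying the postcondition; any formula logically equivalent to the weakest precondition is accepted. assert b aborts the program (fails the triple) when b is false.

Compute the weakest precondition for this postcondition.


Working backward. After the program, ¬q must hold.
Before assert open → flag: (open → flag) ∧ (¬q)
Before t := q ∨ open: (open → flag) ∧ (¬q)
Answer: WP = (open → flag) ∧ (¬q)


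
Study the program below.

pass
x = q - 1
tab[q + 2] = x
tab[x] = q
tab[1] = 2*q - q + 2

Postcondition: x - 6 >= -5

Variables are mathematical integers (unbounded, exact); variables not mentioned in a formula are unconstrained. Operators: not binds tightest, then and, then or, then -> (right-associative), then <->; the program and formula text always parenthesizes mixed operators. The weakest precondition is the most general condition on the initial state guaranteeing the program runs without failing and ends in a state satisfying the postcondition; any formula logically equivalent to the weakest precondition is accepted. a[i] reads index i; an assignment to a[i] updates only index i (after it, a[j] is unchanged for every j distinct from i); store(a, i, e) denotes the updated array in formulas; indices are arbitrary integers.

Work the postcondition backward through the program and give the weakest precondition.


Working backward. After the program, the postcondition x - 6 >= -5 must hold; in canonical form it is x >= 1.
Before tab[1] := 2*q - q + 2: x >= 1
Before tab[x] := q: x >= 1
Before tab[q + 2] := x: x >= 1
Before x := q - 1: q >= 2
Before skip: q >= 2
Answer: WP = q >= 2


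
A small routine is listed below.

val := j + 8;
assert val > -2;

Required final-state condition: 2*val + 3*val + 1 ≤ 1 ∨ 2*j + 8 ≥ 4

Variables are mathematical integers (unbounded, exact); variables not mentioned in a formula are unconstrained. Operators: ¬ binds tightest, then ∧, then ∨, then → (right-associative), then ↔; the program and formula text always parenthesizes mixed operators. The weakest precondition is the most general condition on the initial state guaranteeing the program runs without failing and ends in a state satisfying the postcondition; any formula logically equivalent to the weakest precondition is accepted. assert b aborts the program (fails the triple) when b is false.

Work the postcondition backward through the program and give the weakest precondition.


Working backward. After the program, the postcondition 2*val + 3*val + 1 ≤ 1 ∨ 2*j + 8 ≥ 4 must hold; in canonical form it is 5*val ≤ 0 ∨ 2*j ≥ -4.
Before assert val > -2: val > -2 ∧ (5*val ≤ 0 ∨ 2*j ≥ -4)
Before val := j + 8: j > -10 ∧ (5*j ≤ -40 ∨ 2*j ≥ -4)
Answer: WP = j > -10 ∧ (5*j ≤ -40 ∨ 2*j ≥ -4)
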